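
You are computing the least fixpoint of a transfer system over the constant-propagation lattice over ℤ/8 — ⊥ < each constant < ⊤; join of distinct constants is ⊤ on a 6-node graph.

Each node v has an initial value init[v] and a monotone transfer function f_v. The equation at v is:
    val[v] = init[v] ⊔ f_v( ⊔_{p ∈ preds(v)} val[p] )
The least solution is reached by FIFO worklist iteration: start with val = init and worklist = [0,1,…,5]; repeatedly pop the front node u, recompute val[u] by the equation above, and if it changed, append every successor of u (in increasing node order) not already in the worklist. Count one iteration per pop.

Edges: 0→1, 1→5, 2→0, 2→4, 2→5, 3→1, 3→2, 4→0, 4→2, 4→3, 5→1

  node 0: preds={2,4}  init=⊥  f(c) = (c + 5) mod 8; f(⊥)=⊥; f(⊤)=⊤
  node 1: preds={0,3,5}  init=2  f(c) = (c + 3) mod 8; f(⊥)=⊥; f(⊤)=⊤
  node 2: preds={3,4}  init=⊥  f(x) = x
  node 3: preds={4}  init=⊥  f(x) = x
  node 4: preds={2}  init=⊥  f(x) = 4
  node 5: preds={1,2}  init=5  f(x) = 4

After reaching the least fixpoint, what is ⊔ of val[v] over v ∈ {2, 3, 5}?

Worklist (14 pops):
  #1 pop 0: in=⊥ → ⊥ (no change)
  #2 pop 1: in=5 → ⊤ (was 2); enqueue []
  #3 pop 2: in=⊥ → ⊥ (no change)
  #4 pop 3: in=⊥ → ⊥ (no change)
  #5 pop 4: in=⊥ → 4 (was ⊥); enqueue [0,2,3]
  #6 pop 5: in=⊤ → ⊤ (was 5); enqueue [1]
  #7 pop 0: in=4 → 1 (was ⊥); enqueue []
  #8 pop 2: in=4 → 4 (was ⊥); enqueue [0,4,5]
  #9 pop 3: in=4 → 4 (was ⊥); enqueue [2]
  #10 pop 1: in=⊤ → ⊤ (no change)
  #11 pop 0: in=4 → 1 (no change)
  #12 pop 4: in=4 → 4 (no change)
  #13 pop 5: in=⊤ → ⊤ (no change)
  #14 pop 2: in=4 → 4 (no change)

Fixpoint:
  val[0] = 1
  val[1] = ⊤
  val[2] = 4
  val[3] = 4
  val[4] = 4
  val[5] = ⊤

⊤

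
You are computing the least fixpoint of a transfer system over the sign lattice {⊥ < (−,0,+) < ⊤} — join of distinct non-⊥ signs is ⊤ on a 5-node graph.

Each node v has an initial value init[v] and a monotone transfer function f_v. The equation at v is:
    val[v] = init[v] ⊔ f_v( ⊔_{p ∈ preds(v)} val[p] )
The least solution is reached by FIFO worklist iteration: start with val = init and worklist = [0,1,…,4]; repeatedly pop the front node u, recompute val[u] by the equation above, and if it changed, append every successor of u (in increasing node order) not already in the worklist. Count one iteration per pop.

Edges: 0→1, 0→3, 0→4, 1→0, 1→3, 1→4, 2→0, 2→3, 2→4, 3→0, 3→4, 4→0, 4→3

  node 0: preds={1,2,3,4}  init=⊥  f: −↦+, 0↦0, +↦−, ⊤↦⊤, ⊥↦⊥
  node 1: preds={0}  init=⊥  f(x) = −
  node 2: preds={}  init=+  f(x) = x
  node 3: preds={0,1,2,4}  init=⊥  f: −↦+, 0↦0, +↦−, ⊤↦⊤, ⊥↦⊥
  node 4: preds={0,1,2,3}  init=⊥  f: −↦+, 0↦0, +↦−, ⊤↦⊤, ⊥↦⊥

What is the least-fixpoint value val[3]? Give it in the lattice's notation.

⊤

Iteration log — 9 steps:
  step 1. node 0  ⊔preds=+  new=−  old=⊥  +wl: 
  step 2. node 1  ⊔preds=−  new=−  old=⊥  +wl: 0
  step 3. node 2  ⊔preds=⊥  new=+  stable
  step 4. node 3  ⊔preds=⊤  new=⊤  old=⊥  +wl: 
  step 5. node 4  ⊔preds=⊤  new=⊤  old=⊥  +wl: 3
  step 6. node 0  ⊔preds=⊤  new=⊤  old=−  +wl: 1,4
  step 7. node 3  ⊔preds=⊤  new=⊤  stable
  step 8. node 1  ⊔preds=⊤  new=−  stable
  step 9. node 4  ⊔preds=⊤  new=⊤  stable

Least fixpoint reached:
  node 0: ⊤
  node 1: −
  node 2: +
  node 3: ⊤
  node 4: ⊤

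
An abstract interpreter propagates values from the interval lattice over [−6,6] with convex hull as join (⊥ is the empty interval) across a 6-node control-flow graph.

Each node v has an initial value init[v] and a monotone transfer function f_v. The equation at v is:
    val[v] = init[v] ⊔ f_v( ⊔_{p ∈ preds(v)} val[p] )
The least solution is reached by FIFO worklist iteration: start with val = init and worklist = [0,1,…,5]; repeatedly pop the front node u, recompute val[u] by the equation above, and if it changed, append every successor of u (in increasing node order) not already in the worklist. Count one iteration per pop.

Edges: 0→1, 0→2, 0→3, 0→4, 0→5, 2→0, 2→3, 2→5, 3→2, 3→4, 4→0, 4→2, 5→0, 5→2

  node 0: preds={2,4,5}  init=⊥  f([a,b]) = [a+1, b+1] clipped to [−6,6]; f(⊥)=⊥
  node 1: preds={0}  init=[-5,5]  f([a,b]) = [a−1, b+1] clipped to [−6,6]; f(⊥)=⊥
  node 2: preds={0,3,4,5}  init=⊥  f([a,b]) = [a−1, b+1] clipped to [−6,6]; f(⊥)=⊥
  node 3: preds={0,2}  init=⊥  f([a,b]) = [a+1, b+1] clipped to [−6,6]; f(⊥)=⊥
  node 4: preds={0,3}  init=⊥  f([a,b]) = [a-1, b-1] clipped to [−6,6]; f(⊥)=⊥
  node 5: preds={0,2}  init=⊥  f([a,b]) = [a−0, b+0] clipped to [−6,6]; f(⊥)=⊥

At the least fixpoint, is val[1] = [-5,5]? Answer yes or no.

yes

Iteration log — 6 steps:
  step 1. node 0  ⊔preds=⊥  new=⊥  stable
  step 2. node 1  ⊔preds=⊥  new=[-5,5]  stable
  step 3. node 2  ⊔preds=⊥  new=⊥  stable
  step 4. node 3  ⊔preds=⊥  new=⊥  stable
  step 5. node 4  ⊔preds=⊥  new=⊥  stable
  step 6. node 5  ⊔preds=⊥  new=⊥  stable

Least fixpoint reached:
  node 0: ⊥
  node 1: [-5,5]
  node 2: ⊥
  node 3: ⊥
  node 4: ⊥
  node 5: ⊥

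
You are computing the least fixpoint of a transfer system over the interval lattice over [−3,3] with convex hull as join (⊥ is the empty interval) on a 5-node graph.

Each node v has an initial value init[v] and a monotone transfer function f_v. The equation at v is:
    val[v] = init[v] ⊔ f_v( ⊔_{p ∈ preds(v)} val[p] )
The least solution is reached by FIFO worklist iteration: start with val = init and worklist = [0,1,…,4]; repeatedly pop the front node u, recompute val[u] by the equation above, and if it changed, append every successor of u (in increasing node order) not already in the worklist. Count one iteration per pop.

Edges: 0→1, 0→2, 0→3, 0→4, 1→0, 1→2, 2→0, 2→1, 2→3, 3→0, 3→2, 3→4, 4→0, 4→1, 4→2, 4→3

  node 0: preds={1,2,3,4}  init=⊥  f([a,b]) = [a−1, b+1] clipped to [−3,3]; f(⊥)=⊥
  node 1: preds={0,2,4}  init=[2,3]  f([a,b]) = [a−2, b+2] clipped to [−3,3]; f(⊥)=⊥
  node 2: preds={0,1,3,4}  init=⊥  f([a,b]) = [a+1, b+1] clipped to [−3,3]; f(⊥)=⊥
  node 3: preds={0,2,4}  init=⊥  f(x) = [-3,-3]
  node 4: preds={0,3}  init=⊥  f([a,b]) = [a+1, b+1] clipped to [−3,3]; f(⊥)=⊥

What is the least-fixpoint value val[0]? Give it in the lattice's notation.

[-3,3]

Worklist (12 pops):
  #1 pop 0: in=[2,3] → [1,3] (was ⊥); enqueue []
  #2 pop 1: in=[1,3] → [-1,3] (was [2,3]); enqueue [0]
  #3 pop 2: in=[-1,3] → [0,3] (was ⊥); enqueue [1]
  #4 pop 3: in=[0,3] → [-3,-3] (was ⊥); enqueue [2]
  #5 pop 4: in=[-3,3] → [-2,3] (was ⊥); enqueue [3]
  #6 pop 0: in=[-3,3] → [-3,3] (was [1,3]); enqueue [4]
  #7 pop 1: in=[-3,3] → [-3,3] (was [-1,3]); enqueue [0]
  #8 pop 2: in=[-3,3] → [-2,3] (was [0,3]); enqueue [1]
  #9 pop 3: in=[-3,3] → [-3,-3] (no change)
  #10 pop 4: in=[-3,3] → [-2,3] (no change)
  #11 pop 0: in=[-3,3] → [-3,3] (no change)
  #12 pop 1: in=[-3,3] → [-3,3] (no change)

Fixpoint:
  val[0] = [-3,3]
  val[1] = [-3,3]
  val[2] = [-2,3]
  val[3] = [-3,-3]
  val[4] = [-2,3]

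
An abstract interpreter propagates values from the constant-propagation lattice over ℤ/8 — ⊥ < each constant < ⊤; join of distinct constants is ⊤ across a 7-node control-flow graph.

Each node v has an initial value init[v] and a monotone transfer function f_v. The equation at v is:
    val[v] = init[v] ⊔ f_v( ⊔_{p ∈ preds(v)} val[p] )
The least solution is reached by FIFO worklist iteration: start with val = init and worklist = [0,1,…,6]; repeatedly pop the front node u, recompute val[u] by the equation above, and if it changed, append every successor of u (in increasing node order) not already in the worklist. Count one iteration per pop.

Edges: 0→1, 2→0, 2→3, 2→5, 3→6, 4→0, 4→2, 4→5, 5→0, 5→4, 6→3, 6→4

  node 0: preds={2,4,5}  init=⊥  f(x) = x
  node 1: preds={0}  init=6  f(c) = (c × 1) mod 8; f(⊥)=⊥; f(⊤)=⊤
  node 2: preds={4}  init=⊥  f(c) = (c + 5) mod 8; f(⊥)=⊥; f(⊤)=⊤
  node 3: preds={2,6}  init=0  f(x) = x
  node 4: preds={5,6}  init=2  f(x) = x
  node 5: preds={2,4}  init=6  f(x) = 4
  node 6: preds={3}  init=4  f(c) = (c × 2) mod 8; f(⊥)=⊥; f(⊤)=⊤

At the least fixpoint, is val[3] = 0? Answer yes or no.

Worklist (13 pops):
  #1 pop 0: in=⊤ → ⊤ (was ⊥); enqueue []
  #2 pop 1: in=⊤ → ⊤ (was 6); enqueue []
  #3 pop 2: in=2 → 7 (was ⊥); enqueue [0]
  #4 pop 3: in=⊤ → ⊤ (was 0); enqueue []
  #5 pop 4: in=⊤ → ⊤ (was 2); enqueue [2]
  #6 pop 5: in=⊤ → ⊤ (was 6); enqueue [4]
  #7 pop 6: in=⊤ → ⊤ (was 4); enqueue [3]
  #8 pop 0: in=⊤ → ⊤ (no change)
  #9 pop 2: in=⊤ → ⊤ (was 7); enqueue [0,5]
  #10 pop 4: in=⊤ → ⊤ (no change)
  #11 pop 3: in=⊤ → ⊤ (no change)
  #12 pop 0: in=⊤ → ⊤ (no change)
  #13 pop 5: in=⊤ → ⊤ (no change)

Fixpoint:
  val[0] = ⊤
  val[1] = ⊤
  val[2] = ⊤
  val[3] = ⊤
  val[4] = ⊤
  val[5] = ⊤
  val[6] = ⊤

no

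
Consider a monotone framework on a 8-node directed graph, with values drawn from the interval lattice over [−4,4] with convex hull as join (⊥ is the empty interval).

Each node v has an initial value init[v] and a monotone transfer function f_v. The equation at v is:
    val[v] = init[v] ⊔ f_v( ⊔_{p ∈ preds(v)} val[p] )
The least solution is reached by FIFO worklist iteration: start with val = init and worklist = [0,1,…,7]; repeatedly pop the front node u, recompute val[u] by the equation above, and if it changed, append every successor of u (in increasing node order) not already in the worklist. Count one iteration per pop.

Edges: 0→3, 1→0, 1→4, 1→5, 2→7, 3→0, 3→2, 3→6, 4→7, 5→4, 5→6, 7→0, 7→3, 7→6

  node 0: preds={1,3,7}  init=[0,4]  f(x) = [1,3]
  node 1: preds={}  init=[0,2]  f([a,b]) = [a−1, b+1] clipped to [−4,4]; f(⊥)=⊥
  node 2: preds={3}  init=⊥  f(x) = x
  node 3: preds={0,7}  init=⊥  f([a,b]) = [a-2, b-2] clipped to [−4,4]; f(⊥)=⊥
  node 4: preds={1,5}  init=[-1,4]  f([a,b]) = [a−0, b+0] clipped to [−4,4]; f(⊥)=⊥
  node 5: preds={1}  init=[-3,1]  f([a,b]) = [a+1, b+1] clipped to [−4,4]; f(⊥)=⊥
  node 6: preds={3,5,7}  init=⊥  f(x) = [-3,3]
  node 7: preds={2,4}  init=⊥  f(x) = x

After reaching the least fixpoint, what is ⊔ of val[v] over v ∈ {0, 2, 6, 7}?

[-4,4]

Worklist (20 pops):
  #1 pop 0: in=[0,2] → [0,4] (no change)
  #2 pop 1: in=⊥ → [0,2] (no change)
  #3 pop 2: in=⊥ → ⊥ (no change)
  #4 pop 3: in=[0,4] → [-2,2] (was ⊥); enqueue [0,2]
  #5 pop 4: in=[-3,2] → [-3,4] (was [-1,4]); enqueue []
  #6 pop 5: in=[0,2] → [-3,3] (was [-3,1]); enqueue [4]
  #7 pop 6: in=[-3,3] → [-3,3] (was ⊥); enqueue []
  #8 pop 7: in=[-3,4] → [-3,4] (was ⊥); enqueue [3,6]
  #9 pop 0: in=[-3,4] → [0,4] (no change)
  #10 pop 2: in=[-2,2] → [-2,2] (was ⊥); enqueue [7]
  #11 pop 4: in=[-3,3] → [-3,4] (no change)
  #12 pop 3: in=[-3,4] → [-4,2] (was [-2,2]); enqueue [0,2]
  #13 pop 6: in=[-4,4] → [-3,3] (no change)
  #14 pop 7: in=[-3,4] → [-3,4] (no change)
  #15 pop 0: in=[-4,4] → [0,4] (no change)
  #16 pop 2: in=[-4,2] → [-4,2] (was [-2,2]); enqueue [7]
  #17 pop 7: in=[-4,4] → [-4,4] (was [-3,4]); enqueue [0,3,6]
  #18 pop 0: in=[-4,4] → [0,4] (no change)
  #19 pop 3: in=[-4,4] → [-4,2] (no change)
  #20 pop 6: in=[-4,4] → [-3,3] (no change)

Fixpoint:
  val[0] = [0,4]
  val[1] = [0,2]
  val[2] = [-4,2]
  val[3] = [-4,2]
  val[4] = [-3,4]
  val[5] = [-3,3]
  val[6] = [-3,3]
  val[7] = [-4,4]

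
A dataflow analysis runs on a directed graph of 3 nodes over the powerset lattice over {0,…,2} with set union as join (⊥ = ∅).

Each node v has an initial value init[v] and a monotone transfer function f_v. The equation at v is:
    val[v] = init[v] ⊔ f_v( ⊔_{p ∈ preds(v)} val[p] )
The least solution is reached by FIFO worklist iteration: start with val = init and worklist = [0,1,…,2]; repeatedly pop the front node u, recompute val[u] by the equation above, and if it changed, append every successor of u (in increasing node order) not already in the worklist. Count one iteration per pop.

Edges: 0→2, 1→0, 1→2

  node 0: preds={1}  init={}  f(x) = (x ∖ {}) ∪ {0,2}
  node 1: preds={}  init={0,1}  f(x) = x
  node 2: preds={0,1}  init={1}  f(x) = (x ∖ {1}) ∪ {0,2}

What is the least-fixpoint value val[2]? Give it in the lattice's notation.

Worklist (3 pops):
  #1 pop 0: in={0,1} → {0,1,2} (was {}); enqueue []
  #2 pop 1: in={} → {0,1} (no change)
  #3 pop 2: in={0,1,2} → {0,1,2} (was {1}); enqueue []

Fixpoint:
  val[0] = {0,1,2}
  val[1] = {0,1}
  val[2] = {0,1,2}

{0,1,2}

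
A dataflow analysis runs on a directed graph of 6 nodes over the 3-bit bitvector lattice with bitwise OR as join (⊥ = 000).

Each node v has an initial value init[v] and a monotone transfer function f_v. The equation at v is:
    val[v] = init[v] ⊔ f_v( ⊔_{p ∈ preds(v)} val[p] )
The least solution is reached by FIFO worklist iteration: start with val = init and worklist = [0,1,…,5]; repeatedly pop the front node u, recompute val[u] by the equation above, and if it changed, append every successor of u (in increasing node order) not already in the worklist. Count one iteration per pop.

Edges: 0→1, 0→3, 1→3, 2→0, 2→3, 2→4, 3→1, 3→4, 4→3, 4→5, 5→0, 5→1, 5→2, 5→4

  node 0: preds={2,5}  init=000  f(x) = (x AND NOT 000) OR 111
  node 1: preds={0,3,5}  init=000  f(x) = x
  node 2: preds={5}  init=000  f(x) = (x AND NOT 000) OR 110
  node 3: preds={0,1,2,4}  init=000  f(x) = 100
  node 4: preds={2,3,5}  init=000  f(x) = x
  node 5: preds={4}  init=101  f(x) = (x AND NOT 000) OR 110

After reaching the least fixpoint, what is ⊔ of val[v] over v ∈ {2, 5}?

111

Worklist (11 pops):
  #1 pop 0: in=101 → 111 (was 000); enqueue []
  #2 pop 1: in=111 → 111 (was 000); enqueue []
  #3 pop 2: in=101 → 111 (was 000); enqueue [0]
  #4 pop 3: in=111 → 100 (was 000); enqueue [1]
  #5 pop 4: in=111 → 111 (was 000); enqueue [3]
  #6 pop 5: in=111 → 111 (was 101); enqueue [2,4]
  #7 pop 0: in=111 → 111 (no change)
  #8 pop 1: in=111 → 111 (no change)
  #9 pop 3: in=111 → 100 (no change)
  #10 pop 2: in=111 → 111 (no change)
  #11 pop 4: in=111 → 111 (no change)

Fixpoint:
  val[0] = 111
  val[1] = 111
  val[2] = 111
  val[3] = 100
  val[4] = 111
  val[5] = 111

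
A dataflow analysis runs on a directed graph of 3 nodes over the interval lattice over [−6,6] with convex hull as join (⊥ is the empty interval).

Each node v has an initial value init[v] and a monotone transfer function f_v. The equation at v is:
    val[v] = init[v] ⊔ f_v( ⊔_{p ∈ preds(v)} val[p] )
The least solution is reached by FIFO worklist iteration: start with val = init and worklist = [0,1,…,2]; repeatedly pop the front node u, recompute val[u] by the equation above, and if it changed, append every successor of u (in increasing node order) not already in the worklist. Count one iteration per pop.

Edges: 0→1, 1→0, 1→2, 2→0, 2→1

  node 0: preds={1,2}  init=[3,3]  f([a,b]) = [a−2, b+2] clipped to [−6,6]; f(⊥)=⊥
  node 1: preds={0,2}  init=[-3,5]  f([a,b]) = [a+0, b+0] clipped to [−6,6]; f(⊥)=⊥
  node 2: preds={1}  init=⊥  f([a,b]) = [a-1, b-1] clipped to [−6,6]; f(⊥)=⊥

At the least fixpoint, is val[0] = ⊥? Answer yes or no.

no

Worklist (7 pops):
  #1 pop 0: in=[-3,5] → [-5,6] (was [3,3]); enqueue []
  #2 pop 1: in=[-5,6] → [-5,6] (was [-3,5]); enqueue [0]
  #3 pop 2: in=[-5,6] → [-6,5] (was ⊥); enqueue [1]
  #4 pop 0: in=[-6,6] → [-6,6] (was [-5,6]); enqueue []
  #5 pop 1: in=[-6,6] → [-6,6] (was [-5,6]); enqueue [0,2]
  #6 pop 0: in=[-6,6] → [-6,6] (no change)
  #7 pop 2: in=[-6,6] → [-6,5] (no change)

Fixpoint:
  val[0] = [-6,6]
  val[1] = [-6,6]
  val[2] = [-6,5]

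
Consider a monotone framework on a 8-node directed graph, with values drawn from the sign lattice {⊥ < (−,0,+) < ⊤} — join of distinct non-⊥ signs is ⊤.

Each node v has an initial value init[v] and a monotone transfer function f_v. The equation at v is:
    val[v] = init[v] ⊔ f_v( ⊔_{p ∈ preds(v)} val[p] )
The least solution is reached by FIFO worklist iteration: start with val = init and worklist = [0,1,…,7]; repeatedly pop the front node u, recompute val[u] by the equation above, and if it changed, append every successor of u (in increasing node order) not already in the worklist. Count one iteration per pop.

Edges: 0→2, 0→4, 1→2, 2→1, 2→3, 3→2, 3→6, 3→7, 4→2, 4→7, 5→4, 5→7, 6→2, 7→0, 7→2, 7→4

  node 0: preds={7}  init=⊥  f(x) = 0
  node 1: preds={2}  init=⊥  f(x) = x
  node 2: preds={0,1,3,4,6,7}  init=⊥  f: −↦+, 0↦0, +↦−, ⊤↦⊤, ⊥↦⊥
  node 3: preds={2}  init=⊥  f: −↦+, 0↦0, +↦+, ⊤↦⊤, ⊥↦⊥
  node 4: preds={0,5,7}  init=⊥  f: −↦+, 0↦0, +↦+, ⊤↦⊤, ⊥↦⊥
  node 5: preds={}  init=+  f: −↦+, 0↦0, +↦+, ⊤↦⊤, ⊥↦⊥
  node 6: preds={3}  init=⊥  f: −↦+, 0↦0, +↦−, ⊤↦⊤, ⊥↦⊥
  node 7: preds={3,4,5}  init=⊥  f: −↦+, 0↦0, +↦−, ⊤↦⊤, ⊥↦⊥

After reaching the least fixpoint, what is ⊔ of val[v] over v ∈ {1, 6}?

⊤

Trace (18 dequeues):
  [1] u=0 | in ⊥ | out 0 | prev ⊥ | push {}
  [2] u=1 | in ⊥ | out ⊥ | ==
  [3] u=2 | in 0 | out 0 | prev ⊥ | push {1}
  [4] u=3 | in 0 | out 0 | prev ⊥ | push {2}
  [5] u=4 | in ⊤ | out ⊤ | prev ⊥ | push {}
  [6] u=5 | in ⊥ | out + | ==
  [7] u=6 | in 0 | out 0 | prev ⊥ | push {}
  [8] u=7 | in ⊤ | out ⊤ | prev ⊥ | push {0,4}
  [9] u=1 | in 0 | out 0 | prev ⊥ | push {}
  [10] u=2 | in ⊤ | out ⊤ | prev 0 | push {1,3}
  [11] u=0 | in ⊤ | out 0 | ==
  [12] u=4 | in ⊤ | out ⊤ | ==
  [13] u=1 | in ⊤ | out ⊤ | prev 0 | push {2}
  [14] u=3 | in ⊤ | out ⊤ | prev 0 | push {6,7}
  [15] u=2 | in ⊤ | out ⊤ | ==
  [16] u=6 | in ⊤ | out ⊤ | prev 0 | push {2}
  [17] u=7 | in ⊤ | out ⊤ | ==
  [18] u=2 | in ⊤ | out ⊤ | ==

Converged values:
  [0] 0
  [1] ⊤
  [2] ⊤
  [3] ⊤
  [4] ⊤
  [5] +
  [6] ⊤
  [7] ⊤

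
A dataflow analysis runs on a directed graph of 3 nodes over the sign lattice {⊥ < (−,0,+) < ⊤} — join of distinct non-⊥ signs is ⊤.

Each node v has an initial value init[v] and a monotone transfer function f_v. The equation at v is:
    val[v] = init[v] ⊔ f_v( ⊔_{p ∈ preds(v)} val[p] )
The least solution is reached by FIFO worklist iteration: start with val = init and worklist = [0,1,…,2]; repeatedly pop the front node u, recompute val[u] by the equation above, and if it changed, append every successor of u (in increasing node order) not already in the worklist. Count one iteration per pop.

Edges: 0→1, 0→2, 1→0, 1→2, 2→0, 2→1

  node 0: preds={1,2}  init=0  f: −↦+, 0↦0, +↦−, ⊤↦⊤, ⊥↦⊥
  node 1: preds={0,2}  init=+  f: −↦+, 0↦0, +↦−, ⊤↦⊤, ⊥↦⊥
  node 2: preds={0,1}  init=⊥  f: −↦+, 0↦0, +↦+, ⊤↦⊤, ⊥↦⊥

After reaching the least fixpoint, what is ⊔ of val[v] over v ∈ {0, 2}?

⊤

Trace (5 dequeues):
  [1] u=0 | in + | out ⊤ | prev 0 | push {}
  [2] u=1 | in ⊤ | out ⊤ | prev + | push {0}
  [3] u=2 | in ⊤ | out ⊤ | prev ⊥ | push {1}
  [4] u=0 | in ⊤ | out ⊤ | ==
  [5] u=1 | in ⊤ | out ⊤ | ==

Converged values:
  [0] ⊤
  [1] ⊤
  [2] ⊤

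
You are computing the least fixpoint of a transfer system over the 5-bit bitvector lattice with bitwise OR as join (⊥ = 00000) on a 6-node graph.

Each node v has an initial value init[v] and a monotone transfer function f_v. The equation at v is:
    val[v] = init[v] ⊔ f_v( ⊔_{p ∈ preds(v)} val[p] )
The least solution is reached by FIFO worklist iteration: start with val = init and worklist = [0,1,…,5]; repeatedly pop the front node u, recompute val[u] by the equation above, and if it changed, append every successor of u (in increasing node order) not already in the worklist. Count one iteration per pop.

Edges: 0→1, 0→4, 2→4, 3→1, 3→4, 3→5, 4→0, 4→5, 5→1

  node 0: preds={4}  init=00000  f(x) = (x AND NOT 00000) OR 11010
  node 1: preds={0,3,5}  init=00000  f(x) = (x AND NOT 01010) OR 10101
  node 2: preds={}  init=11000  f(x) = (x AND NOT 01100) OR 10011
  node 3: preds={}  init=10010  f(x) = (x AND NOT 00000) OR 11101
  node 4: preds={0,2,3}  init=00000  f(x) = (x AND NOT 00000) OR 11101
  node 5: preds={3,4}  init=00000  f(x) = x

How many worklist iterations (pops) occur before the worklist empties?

10

Worklist (10 pops):
  #1 pop 0: in=00000 → 11010 (was 00000); enqueue []
  #2 pop 1: in=11010 → 10101 (was 00000); enqueue []
  #3 pop 2: in=00000 → 11011 (was 11000); enqueue []
  #4 pop 3: in=00000 → 11111 (was 10010); enqueue [1]
  #5 pop 4: in=11111 → 11111 (was 00000); enqueue [0]
  #6 pop 5: in=11111 → 11111 (was 00000); enqueue []
  #7 pop 1: in=11111 → 10101 (no change)
  #8 pop 0: in=11111 → 11111 (was 11010); enqueue [1,4]
  #9 pop 1: in=11111 → 10101 (no change)
  #10 pop 4: in=11111 → 11111 (no change)

Fixpoint:
  val[0] = 11111
  val[1] = 10101
  val[2] = 11011
  val[3] = 11111
  val[4] = 11111
  val[5] = 11111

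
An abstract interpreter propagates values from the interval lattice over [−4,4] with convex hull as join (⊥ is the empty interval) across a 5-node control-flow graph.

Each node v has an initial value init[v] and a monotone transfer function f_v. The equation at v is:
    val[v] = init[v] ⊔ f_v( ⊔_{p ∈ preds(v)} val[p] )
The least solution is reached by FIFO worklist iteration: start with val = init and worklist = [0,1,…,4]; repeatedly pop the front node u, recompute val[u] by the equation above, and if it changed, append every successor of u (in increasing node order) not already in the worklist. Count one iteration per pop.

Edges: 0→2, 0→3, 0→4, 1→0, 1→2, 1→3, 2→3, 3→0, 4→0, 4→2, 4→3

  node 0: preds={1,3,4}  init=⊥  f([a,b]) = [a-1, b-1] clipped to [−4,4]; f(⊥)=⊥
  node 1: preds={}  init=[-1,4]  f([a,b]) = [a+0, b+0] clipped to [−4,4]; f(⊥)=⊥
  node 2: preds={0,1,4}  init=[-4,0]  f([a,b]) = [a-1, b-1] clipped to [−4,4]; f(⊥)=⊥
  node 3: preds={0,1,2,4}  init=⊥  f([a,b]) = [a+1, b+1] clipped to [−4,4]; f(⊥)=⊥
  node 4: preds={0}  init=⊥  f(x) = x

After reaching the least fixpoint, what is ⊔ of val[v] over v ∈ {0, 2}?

[-4,3]

Iteration log — 12 steps:
  step 1. node 0  ⊔preds=[-1,4]  new=[-2,3]  old=⊥  +wl: 
  step 2. node 1  ⊔preds=⊥  new=[-1,4]  stable
  step 3. node 2  ⊔preds=[-2,4]  new=[-4,3]  old=[-4,0]  +wl: 
  step 4. node 3  ⊔preds=[-4,4]  new=[-3,4]  old=⊥  +wl: 0
  step 5. node 4  ⊔preds=[-2,3]  new=[-2,3]  old=⊥  +wl: 2,3
  step 6. node 0  ⊔preds=[-3,4]  new=[-4,3]  old=[-2,3]  +wl: 4
  step 7. node 2  ⊔preds=[-4,4]  new=[-4,3]  stable
  step 8. node 3  ⊔preds=[-4,4]  new=[-3,4]  stable
  step 9. node 4  ⊔preds=[-4,3]  new=[-4,3]  old=[-2,3]  +wl: 0,2,3
  step 10. node 0  ⊔preds=[-4,4]  new=[-4,3]  stable
  step 11. node 2  ⊔preds=[-4,4]  new=[-4,3]  stable
  step 12. node 3  ⊔preds=[-4,4]  new=[-3,4]  stable

Least fixpoint reached:
  node 0: [-4,3]
  node 1: [-1,4]
  node 2: [-4,3]
  node 3: [-3,4]
  node 4: [-4,3]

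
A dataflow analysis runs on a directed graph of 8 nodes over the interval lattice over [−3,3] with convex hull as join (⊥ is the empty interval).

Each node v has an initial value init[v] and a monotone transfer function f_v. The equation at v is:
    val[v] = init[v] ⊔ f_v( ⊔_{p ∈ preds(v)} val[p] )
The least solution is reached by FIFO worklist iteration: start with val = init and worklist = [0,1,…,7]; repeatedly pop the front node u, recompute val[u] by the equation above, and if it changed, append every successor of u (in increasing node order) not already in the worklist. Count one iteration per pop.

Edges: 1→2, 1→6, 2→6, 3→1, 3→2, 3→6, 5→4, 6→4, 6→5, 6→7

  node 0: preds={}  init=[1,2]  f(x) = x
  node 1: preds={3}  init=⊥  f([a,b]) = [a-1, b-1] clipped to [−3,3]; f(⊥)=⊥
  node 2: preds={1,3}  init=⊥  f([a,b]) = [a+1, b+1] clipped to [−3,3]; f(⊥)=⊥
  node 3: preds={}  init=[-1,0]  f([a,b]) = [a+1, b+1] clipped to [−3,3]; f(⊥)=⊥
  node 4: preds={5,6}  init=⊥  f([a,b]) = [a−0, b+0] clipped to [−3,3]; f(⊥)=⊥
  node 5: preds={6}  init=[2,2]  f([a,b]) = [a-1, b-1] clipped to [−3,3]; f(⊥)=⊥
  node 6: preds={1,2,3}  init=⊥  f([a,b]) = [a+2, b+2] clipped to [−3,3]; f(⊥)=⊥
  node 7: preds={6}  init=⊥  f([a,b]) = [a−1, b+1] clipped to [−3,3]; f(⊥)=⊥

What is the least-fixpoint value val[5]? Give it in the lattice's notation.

Trace (11 dequeues):
  [1] u=0 | in ⊥ | out [1,2] | ==
  [2] u=1 | in [-1,0] | out [-2,-1] | prev ⊥ | push {}
  [3] u=2 | in [-2,0] | out [-1,1] | prev ⊥ | push {}
  [4] u=3 | in ⊥ | out [-1,0] | ==
  [5] u=4 | in [2,2] | out [2,2] | prev ⊥ | push {}
  [6] u=5 | in ⊥ | out [2,2] | ==
  [7] u=6 | in [-2,1] | out [0,3] | prev ⊥ | push {4,5}
  [8] u=7 | in [0,3] | out [-1,3] | prev ⊥ | push {}
  [9] u=4 | in [0,3] | out [0,3] | prev [2,2] | push {}
  [10] u=5 | in [0,3] | out [-1,2] | prev [2,2] | push {4}
  [11] u=4 | in [-1,3] | out [-1,3] | prev [0,3] | push {}

Converged values:
  [0] [1,2]
  [1] [-2,-1]
  [2] [-1,1]
  [3] [-1,0]
  [4] [-1,3]
  [5] [-1,2]
  [6] [0,3]
  [7] [-1,3]

[-1,2]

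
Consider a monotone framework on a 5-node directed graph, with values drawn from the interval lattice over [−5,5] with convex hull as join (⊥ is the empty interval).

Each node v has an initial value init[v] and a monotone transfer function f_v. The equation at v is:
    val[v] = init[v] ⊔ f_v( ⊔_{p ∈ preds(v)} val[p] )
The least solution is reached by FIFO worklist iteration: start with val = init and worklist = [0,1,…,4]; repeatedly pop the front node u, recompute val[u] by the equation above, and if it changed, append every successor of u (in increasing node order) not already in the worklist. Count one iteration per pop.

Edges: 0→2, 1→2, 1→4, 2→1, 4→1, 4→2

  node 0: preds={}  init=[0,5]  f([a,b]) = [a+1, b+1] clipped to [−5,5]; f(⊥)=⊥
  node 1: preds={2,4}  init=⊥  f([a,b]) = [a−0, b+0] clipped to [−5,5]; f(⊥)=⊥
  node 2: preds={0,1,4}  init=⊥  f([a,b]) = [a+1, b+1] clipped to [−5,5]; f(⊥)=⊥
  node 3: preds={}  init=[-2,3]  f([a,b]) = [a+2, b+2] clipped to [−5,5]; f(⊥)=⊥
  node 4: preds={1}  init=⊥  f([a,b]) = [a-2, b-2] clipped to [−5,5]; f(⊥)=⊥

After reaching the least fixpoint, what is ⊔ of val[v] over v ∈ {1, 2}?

Trace (18 dequeues):
  [1] u=0 | in ⊥ | out [0,5] | ==
  [2] u=1 | in ⊥ | out ⊥ | ==
  [3] u=2 | in [0,5] | out [1,5] | prev ⊥ | push {1}
  [4] u=3 | in ⊥ | out [-2,3] | ==
  [5] u=4 | in ⊥ | out ⊥ | ==
  [6] u=1 | in [1,5] | out [1,5] | prev ⊥ | push {2,4}
  [7] u=2 | in [0,5] | out [1,5] | ==
  [8] u=4 | in [1,5] | out [-1,3] | prev ⊥ | push {1,2}
  [9] u=1 | in [-1,5] | out [-1,5] | prev [1,5] | push {4}
  [10] u=2 | in [-1,5] | out [0,5] | prev [1,5] | push {1}
  [11] u=4 | in [-1,5] | out [-3,3] | prev [-1,3] | push {2}
  [12] u=1 | in [-3,5] | out [-3,5] | prev [-1,5] | push {4}
  [13] u=2 | in [-3,5] | out [-2,5] | prev [0,5] | push {1}
  [14] u=4 | in [-3,5] | out [-5,3] | prev [-3,3] | push {2}
  [15] u=1 | in [-5,5] | out [-5,5] | prev [-3,5] | push {4}
  [16] u=2 | in [-5,5] | out [-4,5] | prev [-2,5] | push {1}
  [17] u=4 | in [-5,5] | out [-5,3] | ==
  [18] u=1 | in [-5,5] | out [-5,5] | ==

Converged values:
  [0] [0,5]
  [1] [-5,5]
  [2] [-4,5]
  [3] [-2,3]
  [4] [-5,3]

[-5,5]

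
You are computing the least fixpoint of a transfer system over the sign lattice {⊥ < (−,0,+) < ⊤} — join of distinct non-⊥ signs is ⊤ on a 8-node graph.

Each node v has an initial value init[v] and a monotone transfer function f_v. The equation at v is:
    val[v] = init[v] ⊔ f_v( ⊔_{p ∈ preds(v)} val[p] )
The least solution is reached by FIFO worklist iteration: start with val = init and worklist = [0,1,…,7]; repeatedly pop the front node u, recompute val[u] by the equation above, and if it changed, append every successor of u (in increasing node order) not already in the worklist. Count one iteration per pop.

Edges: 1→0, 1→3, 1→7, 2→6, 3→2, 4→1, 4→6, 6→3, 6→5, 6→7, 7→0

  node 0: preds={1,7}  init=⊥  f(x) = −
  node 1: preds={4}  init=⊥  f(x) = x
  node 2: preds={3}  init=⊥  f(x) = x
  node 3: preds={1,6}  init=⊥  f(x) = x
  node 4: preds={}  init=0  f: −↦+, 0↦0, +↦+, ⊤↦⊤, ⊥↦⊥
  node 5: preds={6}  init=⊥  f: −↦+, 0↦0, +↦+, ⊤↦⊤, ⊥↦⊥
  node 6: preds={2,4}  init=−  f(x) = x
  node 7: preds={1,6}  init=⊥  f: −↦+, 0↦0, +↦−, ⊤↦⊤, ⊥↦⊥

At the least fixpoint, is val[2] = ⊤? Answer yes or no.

Trace (13 dequeues):
  [1] u=0 | in ⊥ | out − | prev ⊥ | push {}
  [2] u=1 | in 0 | out 0 | prev ⊥ | push {0}
  [3] u=2 | in ⊥ | out ⊥ | ==
  [4] u=3 | in ⊤ | out ⊤ | prev ⊥ | push {2}
  [5] u=4 | in ⊥ | out 0 | ==
  [6] u=5 | in − | out + | prev ⊥ | push {}
  [7] u=6 | in 0 | out ⊤ | prev − | push {3,5}
  [8] u=7 | in ⊤ | out ⊤ | prev ⊥ | push {}
  [9] u=0 | in ⊤ | out − | ==
  [10] u=2 | in ⊤ | out ⊤ | prev ⊥ | push {6}
  [11] u=3 | in ⊤ | out ⊤ | ==
  [12] u=5 | in ⊤ | out ⊤ | prev + | push {}
  [13] u=6 | in ⊤ | out ⊤ | ==

Converged values:
  [0] −
  [1] 0
  [2] ⊤
  [3] ⊤
  [4] 0
  [5] ⊤
  [6] ⊤
  [7] ⊤

yes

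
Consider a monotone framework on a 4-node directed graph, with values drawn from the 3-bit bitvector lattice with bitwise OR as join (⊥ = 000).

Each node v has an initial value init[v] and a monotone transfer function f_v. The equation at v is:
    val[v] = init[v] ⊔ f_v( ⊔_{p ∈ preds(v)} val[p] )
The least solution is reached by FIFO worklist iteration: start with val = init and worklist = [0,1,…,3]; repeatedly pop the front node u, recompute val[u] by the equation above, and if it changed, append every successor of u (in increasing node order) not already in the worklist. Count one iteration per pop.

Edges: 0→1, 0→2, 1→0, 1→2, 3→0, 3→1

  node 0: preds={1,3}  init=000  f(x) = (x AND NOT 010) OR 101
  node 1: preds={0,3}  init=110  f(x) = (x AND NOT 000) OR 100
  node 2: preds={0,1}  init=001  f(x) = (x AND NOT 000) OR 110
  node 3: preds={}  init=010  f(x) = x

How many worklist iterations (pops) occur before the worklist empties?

5

Iteration log — 5 steps:
  step 1. node 0  ⊔preds=110  new=101  old=000  +wl: 
  step 2. node 1  ⊔preds=111  new=111  old=110  +wl: 0
  step 3. node 2  ⊔preds=111  new=111  old=001  +wl: 
  step 4. node 3  ⊔preds=000  new=010  stable
  step 5. node 0  ⊔preds=111  new=101  stable

Least fixpoint reached:
  node 0: 101
  node 1: 111
  node 2: 111
  node 3: 010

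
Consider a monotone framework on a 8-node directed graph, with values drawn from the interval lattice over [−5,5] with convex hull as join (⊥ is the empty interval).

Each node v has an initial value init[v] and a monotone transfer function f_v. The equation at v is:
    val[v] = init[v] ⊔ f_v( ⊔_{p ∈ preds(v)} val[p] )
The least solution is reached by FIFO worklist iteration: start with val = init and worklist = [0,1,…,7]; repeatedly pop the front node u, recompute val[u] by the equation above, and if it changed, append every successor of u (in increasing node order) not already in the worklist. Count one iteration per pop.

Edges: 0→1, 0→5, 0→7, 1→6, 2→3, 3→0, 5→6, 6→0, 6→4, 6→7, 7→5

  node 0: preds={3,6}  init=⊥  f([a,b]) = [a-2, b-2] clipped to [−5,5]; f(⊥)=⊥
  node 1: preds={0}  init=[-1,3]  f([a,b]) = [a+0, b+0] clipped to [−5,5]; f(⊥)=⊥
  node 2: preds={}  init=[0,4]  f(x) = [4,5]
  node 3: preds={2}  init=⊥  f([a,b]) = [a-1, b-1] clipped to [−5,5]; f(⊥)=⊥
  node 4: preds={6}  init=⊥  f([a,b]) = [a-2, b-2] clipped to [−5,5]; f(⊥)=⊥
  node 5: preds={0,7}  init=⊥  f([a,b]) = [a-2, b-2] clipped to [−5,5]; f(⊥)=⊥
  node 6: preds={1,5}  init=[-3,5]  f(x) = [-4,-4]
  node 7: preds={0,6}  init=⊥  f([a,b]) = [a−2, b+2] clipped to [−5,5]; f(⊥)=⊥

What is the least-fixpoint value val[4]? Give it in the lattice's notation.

Iteration log — 12 steps:
  step 1. node 0  ⊔preds=[-3,5]  new=[-5,3]  old=⊥  +wl: 
  step 2. node 1  ⊔preds=[-5,3]  new=[-5,3]  old=[-1,3]  +wl: 
  step 3. node 2  ⊔preds=⊥  new=[0,5]  old=[0,4]  +wl: 
  step 4. node 3  ⊔preds=[0,5]  new=[-1,4]  old=⊥  +wl: 0
  step 5. node 4  ⊔preds=[-3,5]  new=[-5,3]  old=⊥  +wl: 
  step 6. node 5  ⊔preds=[-5,3]  new=[-5,1]  old=⊥  +wl: 
  step 7. node 6  ⊔preds=[-5,3]  new=[-4,5]  old=[-3,5]  +wl: 4
  step 8. node 7  ⊔preds=[-5,5]  new=[-5,5]  old=⊥  +wl: 5
  step 9. node 0  ⊔preds=[-4,5]  new=[-5,3]  stable
  step 10. node 4  ⊔preds=[-4,5]  new=[-5,3]  stable
  step 11. node 5  ⊔preds=[-5,5]  new=[-5,3]  old=[-5,1]  +wl: 6
  step 12. node 6  ⊔preds=[-5,3]  new=[-4,5]  stable

Least fixpoint reached:
  node 0: [-5,3]
  node 1: [-5,3]
  node 2: [0,5]
  node 3: [-1,4]
  node 4: [-5,3]
  node 5: [-5,3]
  node 6: [-4,5]
  node 7: [-5,5]

[-5,3]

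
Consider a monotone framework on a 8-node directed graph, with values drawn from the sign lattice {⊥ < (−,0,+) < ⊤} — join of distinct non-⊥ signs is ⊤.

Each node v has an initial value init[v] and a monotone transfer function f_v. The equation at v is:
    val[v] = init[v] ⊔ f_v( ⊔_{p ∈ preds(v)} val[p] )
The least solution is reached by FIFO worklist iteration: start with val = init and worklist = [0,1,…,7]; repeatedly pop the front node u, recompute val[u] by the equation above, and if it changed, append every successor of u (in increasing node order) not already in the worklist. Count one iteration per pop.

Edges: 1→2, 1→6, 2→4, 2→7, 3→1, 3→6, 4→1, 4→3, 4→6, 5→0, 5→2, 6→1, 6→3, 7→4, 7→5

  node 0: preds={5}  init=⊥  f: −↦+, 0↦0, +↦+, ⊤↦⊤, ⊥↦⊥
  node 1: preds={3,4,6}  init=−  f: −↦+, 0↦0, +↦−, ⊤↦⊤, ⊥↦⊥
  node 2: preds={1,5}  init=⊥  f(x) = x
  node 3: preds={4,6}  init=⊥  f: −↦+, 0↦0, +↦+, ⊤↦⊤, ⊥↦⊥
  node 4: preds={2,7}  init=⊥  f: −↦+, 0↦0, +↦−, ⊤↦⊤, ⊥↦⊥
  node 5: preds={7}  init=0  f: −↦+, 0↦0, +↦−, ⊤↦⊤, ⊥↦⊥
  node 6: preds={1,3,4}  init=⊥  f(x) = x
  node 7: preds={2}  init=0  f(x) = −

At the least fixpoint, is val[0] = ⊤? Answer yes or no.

Worklist (16 pops):
  #1 pop 0: in=0 → 0 (was ⊥); enqueue []
  #2 pop 1: in=⊥ → − (no change)
  #3 pop 2: in=⊤ → ⊤ (was ⊥); enqueue []
  #4 pop 3: in=⊥ → ⊥ (no change)
  #5 pop 4: in=⊤ → ⊤ (was ⊥); enqueue [1,3]
  #6 pop 5: in=0 → 0 (no change)
  #7 pop 6: in=⊤ → ⊤ (was ⊥); enqueue []
  #8 pop 7: in=⊤ → ⊤ (was 0); enqueue [4,5]
  #9 pop 1: in=⊤ → ⊤ (was −); enqueue [2,6]
  #10 pop 3: in=⊤ → ⊤ (was ⊥); enqueue [1]
  #11 pop 4: in=⊤ → ⊤ (no change)
  #12 pop 5: in=⊤ → ⊤ (was 0); enqueue [0]
  #13 pop 2: in=⊤ → ⊤ (no change)
  #14 pop 6: in=⊤ → ⊤ (no change)
  #15 pop 1: in=⊤ → ⊤ (no change)
  #16 pop 0: in=⊤ → ⊤ (was 0); enqueue []

Fixpoint:
  val[0] = ⊤
  val[1] = ⊤
  val[2] = ⊤
  val[3] = ⊤
  val[4] = ⊤
  val[5] = ⊤
  val[6] = ⊤
  val[7] = ⊤

yes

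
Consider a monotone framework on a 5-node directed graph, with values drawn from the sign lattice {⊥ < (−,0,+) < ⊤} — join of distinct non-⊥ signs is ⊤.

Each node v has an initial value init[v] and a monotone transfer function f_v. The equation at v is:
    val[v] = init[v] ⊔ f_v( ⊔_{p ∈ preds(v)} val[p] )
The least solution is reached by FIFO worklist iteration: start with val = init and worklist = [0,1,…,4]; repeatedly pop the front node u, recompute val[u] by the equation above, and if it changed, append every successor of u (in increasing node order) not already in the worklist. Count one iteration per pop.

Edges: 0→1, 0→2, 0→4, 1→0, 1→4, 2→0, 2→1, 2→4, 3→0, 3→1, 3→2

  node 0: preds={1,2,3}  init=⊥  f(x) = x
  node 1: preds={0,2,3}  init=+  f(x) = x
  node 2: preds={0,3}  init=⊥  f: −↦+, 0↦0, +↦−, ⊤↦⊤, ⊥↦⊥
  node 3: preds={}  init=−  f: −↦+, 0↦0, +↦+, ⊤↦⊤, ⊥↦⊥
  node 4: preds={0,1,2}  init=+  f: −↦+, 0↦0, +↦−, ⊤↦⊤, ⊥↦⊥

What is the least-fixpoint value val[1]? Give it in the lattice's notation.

⊤

Trace (7 dequeues):
  [1] u=0 | in ⊤ | out ⊤ | prev ⊥ | push {}
  [2] u=1 | in ⊤ | out ⊤ | prev + | push {0}
  [3] u=2 | in ⊤ | out ⊤ | prev ⊥ | push {1}
  [4] u=3 | in ⊥ | out − | ==
  [5] u=4 | in ⊤ | out ⊤ | prev + | push {}
  [6] u=0 | in ⊤ | out ⊤ | ==
  [7] u=1 | in ⊤ | out ⊤ | ==

Converged values:
  [0] ⊤
  [1] ⊤
  [2] ⊤
  [3] −
  [4] ⊤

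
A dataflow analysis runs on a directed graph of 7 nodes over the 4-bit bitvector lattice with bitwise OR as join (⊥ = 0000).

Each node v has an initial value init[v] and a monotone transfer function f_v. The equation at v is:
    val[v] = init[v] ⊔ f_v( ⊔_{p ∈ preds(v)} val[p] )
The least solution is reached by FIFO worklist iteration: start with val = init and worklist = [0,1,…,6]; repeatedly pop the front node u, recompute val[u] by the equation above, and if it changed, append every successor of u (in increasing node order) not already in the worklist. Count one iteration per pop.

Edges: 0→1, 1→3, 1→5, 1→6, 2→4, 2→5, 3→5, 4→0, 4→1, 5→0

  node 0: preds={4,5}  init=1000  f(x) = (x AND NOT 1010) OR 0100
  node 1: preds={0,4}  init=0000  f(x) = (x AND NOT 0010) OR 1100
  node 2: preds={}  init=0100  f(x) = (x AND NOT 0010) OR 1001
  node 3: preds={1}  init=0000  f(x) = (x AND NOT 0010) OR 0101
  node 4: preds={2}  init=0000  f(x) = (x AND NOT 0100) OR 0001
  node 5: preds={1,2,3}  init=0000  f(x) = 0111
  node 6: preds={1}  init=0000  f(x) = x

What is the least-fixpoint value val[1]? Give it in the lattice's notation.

Worklist (12 pops):
  #1 pop 0: in=0000 → 1100 (was 1000); enqueue []
  #2 pop 1: in=1100 → 1100 (was 0000); enqueue []
  #3 pop 2: in=0000 → 1101 (was 0100); enqueue []
  #4 pop 3: in=1100 → 1101 (was 0000); enqueue []
  #5 pop 4: in=1101 → 1001 (was 0000); enqueue [0,1]
  #6 pop 5: in=1101 → 0111 (was 0000); enqueue []
  #7 pop 6: in=1100 → 1100 (was 0000); enqueue []
  #8 pop 0: in=1111 → 1101 (was 1100); enqueue []
  #9 pop 1: in=1101 → 1101 (was 1100); enqueue [3,5,6]
  #10 pop 3: in=1101 → 1101 (no change)
  #11 pop 5: in=1101 → 0111 (no change)
  #12 pop 6: in=1101 → 1101 (was 1100); enqueue []

Fixpoint:
  val[0] = 1101
  val[1] = 1101
  val[2] = 1101
  val[3] = 1101
  val[4] = 1001
  val[5] = 0111
  val[6] = 1101

1101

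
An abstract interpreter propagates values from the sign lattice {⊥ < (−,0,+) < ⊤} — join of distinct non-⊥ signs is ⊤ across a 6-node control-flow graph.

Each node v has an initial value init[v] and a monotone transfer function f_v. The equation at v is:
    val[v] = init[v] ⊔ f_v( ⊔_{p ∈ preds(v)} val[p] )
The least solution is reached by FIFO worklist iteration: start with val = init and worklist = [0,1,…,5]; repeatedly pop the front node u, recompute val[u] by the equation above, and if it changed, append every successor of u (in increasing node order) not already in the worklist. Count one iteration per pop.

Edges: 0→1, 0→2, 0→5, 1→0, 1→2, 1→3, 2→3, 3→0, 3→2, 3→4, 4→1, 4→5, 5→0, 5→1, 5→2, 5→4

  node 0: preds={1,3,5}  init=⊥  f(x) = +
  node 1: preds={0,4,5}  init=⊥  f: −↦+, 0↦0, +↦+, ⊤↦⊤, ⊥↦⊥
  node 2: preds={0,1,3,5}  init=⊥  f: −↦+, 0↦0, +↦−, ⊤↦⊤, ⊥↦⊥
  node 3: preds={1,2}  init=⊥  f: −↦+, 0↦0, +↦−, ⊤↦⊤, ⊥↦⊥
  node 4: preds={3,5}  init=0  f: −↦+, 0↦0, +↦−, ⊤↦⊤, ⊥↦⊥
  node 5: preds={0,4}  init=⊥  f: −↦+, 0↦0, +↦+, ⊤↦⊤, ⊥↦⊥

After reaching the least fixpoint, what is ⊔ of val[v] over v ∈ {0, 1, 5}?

Worklist (10 pops):
  #1 pop 0: in=⊥ → + (was ⊥); enqueue []
  #2 pop 1: in=⊤ → ⊤ (was ⊥); enqueue [0]
  #3 pop 2: in=⊤ → ⊤ (was ⊥); enqueue []
  #4 pop 3: in=⊤ → ⊤ (was ⊥); enqueue [2]
  #5 pop 4: in=⊤ → ⊤ (was 0); enqueue [1]
  #6 pop 5: in=⊤ → ⊤ (was ⊥); enqueue [4]
  #7 pop 0: in=⊤ → + (no change)
  #8 pop 2: in=⊤ → ⊤ (no change)
  #9 pop 1: in=⊤ → ⊤ (no change)
  #10 pop 4: in=⊤ → ⊤ (no change)

Fixpoint:
  val[0] = +
  val[1] = ⊤
  val[2] = ⊤
  val[3] = ⊤
  val[4] = ⊤
  val[5] = ⊤

⊤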